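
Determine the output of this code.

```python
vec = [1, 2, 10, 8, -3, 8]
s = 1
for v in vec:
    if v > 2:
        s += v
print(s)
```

27

v=1: not >2
v=2: not >2
v=10: >2, s = 1+10 = 11
v=8: >2, s = 11+8 = 19
v=-3: not >2
v=8: >2, s = 19+8 = 27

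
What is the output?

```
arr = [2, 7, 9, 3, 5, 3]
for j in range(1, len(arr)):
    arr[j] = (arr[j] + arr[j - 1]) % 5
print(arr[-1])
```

j=1: arr[1] = (7+2)%5 = 4 → [2, 4, 9, 3, 5, 3]
j=2: arr[2] = (9+4)%5 = 3 → [2, 4, 3, 3, 5, 3]
j=3: arr[3] = (3+3)%5 = 1 → [2, 4, 3, 1, 5, 3]
j=4: arr[4] = (5+1)%5 = 1 → [2, 4, 3, 1, 1, 3]
j=5: arr[5] = (3+1)%5 = 4 → [2, 4, 3, 1, 1, 4]

4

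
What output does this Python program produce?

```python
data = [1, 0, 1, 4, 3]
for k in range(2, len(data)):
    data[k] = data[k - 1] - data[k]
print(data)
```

[1, 0, -1, -5, -8]

k=2: data[2] = 0-1 = -1 → [1, 0, -1, 4, 3]
k=3: data[3] = (-1)-4 = -5 → [1, 0, -1, -5, 3]
k=4: data[4] = (-5)-3 = -8 → [1, 0, -1, -5, -8]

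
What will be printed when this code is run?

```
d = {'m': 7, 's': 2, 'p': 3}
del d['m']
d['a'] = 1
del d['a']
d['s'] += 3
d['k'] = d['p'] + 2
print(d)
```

{'s': 5, 'p': 3, 'k': 5}

del 'm' → {'s': 2, 'p': 3}
d['a'] = 1 → {'s': 2, 'p': 3, 'a': 1}
del 'a' → {'s': 2, 'p': 3}
d['s'] = 2+3 = 5 → {'s': 5, 'p': 3}
d['k'] = d['p']+2 = 5 → {'s': 5, 'p': 3, 'k': 5}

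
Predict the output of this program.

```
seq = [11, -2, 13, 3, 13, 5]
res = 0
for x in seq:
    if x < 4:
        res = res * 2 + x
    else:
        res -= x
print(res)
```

x=11: not <4, res = 0-11 = -11
x=-2: <4, res = (-11)*2+(-2) = -24
x=13: not <4, res = (-24)-13 = -37
x=3: <4, res = (-37)*2+3 = -71
x=13: not <4, res = (-71)-13 = -84
x=5: not <4, res = (-84)-5 = -89

-89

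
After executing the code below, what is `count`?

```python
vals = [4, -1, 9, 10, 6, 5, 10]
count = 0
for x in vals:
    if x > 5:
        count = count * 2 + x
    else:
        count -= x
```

x=4: not >5, count = 0-4 = -4
x=-1: not >5, count = (-4)-(-1) = -3
x=9: >5, count = (-3)*2+9 = 3
x=10: >5, count = 3*2+10 = 16
x=6: >5, count = 16*2+6 = 38
x=5: not >5, count = 38-5 = 33
x=10: >5, count = 33*2+10 = 76

76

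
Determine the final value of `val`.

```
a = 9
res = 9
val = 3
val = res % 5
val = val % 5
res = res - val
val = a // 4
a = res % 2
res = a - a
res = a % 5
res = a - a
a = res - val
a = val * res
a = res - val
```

val = 9%5 = 4
val = 4%5 = 4
res = 9-4 = 5
val = 9//4 = 2
a = 5%2 = 1
res = 1-1 = 0
res = 1%5 = 1
res = 1-1 = 0
a = 0-2 = -2
a = 2*0 = 0
a = 0-2 = -2

2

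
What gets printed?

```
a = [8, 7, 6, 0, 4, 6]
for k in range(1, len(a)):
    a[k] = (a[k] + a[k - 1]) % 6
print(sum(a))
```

k=1: a[1] = (7+8)%6 = 3 → [8, 3, 6, 0, 4, 6]
k=2: a[2] = (6+3)%6 = 3 → [8, 3, 3, 0, 4, 6]
k=3: a[3] = (0+3)%6 = 3 → [8, 3, 3, 3, 4, 6]
k=4: a[4] = (4+3)%6 = 1 → [8, 3, 3, 3, 1, 6]
k=5: a[5] = (6+1)%6 = 1 → [8, 3, 3, 3, 1, 1]
sum = 19

19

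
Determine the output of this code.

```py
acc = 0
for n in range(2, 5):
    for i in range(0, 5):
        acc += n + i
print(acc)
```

75

n=2,i=0: acc = 0+2 = 2
n=2,i=1: acc = 2+3 = 5
n=2,i=2: acc = 5+4 = 9
n=2,i=3: acc = 9+5 = 14
n=2,i=4: acc = 14+6 = 20
n=3,i=0: acc = 20+3 = 23
n=3,i=1: acc = 23+4 = 27
n=3,i=2: acc = 27+5 = 32
n=3,i=3: acc = 32+6 = 38
n=3,i=4: acc = 38+7 = 45
n=4,i=0: acc = 45+4 = 49
n=4,i=1: acc = 49+5 = 54
n=4,i=2: acc = 54+6 = 60
n=4,i=3: acc = 60+7 = 67
n=4,i=4: acc = 67+8 = 75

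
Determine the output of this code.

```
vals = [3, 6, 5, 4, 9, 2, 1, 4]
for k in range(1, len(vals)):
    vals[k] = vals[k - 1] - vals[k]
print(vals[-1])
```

-28

k=1: vals[1] = 3-6 = -3 → [3, -3, 5, 4, 9, 2, 1, 4]
k=2: vals[2] = (-3)-5 = -8 → [3, -3, -8, 4, 9, 2, 1, 4]
k=3: vals[3] = (-8)-4 = -12 → [3, -3, -8, -12, 9, 2, 1, 4]
k=4: vals[4] = (-12)-9 = -21 → [3, -3, -8, -12, -21, 2, 1, 4]
k=5: vals[5] = (-21)-2 = -23 → [3, -3, -8, -12, -21, -23, 1, 4]
k=6: vals[6] = (-23)-1 = -24 → [3, -3, -8, -12, -21, -23, -24, 4]
k=7: vals[7] = (-24)-4 = -28 → [3, -3, -8, -12, -21, -23, -24, -28]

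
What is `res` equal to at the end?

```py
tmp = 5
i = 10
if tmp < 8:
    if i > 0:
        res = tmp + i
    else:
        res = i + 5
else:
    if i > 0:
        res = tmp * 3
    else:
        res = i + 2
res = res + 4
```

tmp=5, i=10
tmp < 8 is True; i > 0 is True
→ res = tmp + i = 15
res = 15+4 = 19

19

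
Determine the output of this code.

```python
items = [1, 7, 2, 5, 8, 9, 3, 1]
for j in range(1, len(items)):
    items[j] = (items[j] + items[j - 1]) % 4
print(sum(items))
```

12

j=1: items[1] = (7+1)%4 = 0 → [1, 0, 2, 5, 8, 9, 3, 1]
j=2: items[2] = (2+0)%4 = 2 → [1, 0, 2, 5, 8, 9, 3, 1]
j=3: items[3] = (5+2)%4 = 3 → [1, 0, 2, 3, 8, 9, 3, 1]
j=4: items[4] = (8+3)%4 = 3 → [1, 0, 2, 3, 3, 9, 3, 1]
j=5: items[5] = (9+3)%4 = 0 → [1, 0, 2, 3, 3, 0, 3, 1]
j=6: items[6] = (3+0)%4 = 3 → [1, 0, 2, 3, 3, 0, 3, 1]
j=7: items[7] = (1+3)%4 = 0 → [1, 0, 2, 3, 3, 0, 3, 0]
sum = 12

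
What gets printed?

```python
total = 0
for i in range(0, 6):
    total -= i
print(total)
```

-15

i=0: total = 0-0 = 0
i=1: total = 0-1 = -1
i=2: total = (-1)-2 = -3
i=3: total = (-3)-3 = -6
i=4: total = (-6)-4 = -10
i=5: total = (-10)-5 = -15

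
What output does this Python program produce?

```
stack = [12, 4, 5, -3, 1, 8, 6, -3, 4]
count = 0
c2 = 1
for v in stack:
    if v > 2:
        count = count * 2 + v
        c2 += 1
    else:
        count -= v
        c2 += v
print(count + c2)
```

v=12: >2, count = 0*2+12 = 12; c2=2
v=4: >2, count = 12*2+4 = 28; c2=3
v=5: >2, count = 28*2+5 = 61; c2=4
v=-3: not >2, count = 61-(-3) = 64; c2=1
v=1: not >2, count = 64-1 = 63; c2=2
v=8: >2, count = 63*2+8 = 134; c2=3
v=6: >2, count = 134*2+6 = 274; c2=4
v=-3: not >2, count = 274-(-3) = 277; c2=1
v=4: >2, count = 277*2+4 = 558; c2=2
count+c2 = 558+2 = 560

560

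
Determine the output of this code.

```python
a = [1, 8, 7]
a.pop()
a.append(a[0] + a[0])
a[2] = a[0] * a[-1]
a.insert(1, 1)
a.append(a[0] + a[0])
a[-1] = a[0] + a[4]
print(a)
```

[1, 1, 8, 2, 3]

pop() removes 7 → [1, 8]
append a[0]+a[0] = 1+1 = 2 → [1, 8, 2]
a[2] = a[0]*a[-1] = 1*2 = 2 → [1, 8, 2]
insert 1 at 1 → [1, 1, 8, 2]
append a[0]+a[0] = 1+1 = 2 → [1, 1, 8, 2, 2]
a[-1] = a[0]+a[4] = 1+2 = 3 → [1, 1, 8, 2, 3]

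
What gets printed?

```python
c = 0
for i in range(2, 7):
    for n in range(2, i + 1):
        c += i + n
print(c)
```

i=2,n=2: c = 0+4 = 4
i=3,n=2: c = 4+5 = 9
i=3,n=3: c = 9+6 = 15
i=4,n=2: c = 15+6 = 21
i=4,n=3: c = 21+7 = 28
i=4,n=4: c = 28+8 = 36
i=5,n=2: c = 36+7 = 43
i=5,n=3: c = 43+8 = 51
i=5,n=4: c = 51+9 = 60
i=5,n=5: c = 60+10 = 70
i=6,n=2: c = 70+8 = 78
i=6,n=3: c = 78+9 = 87
i=6,n=4: c = 87+10 = 97
i=6,n=5: c = 97+11 = 108
i=6,n=6: c = 108+12 = 120

120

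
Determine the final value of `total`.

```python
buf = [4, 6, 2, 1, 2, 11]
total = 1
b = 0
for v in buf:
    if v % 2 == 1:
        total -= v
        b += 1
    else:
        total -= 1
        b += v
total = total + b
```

1

v=4: not odd, total = 1-1 = 0; b=4
v=6: not odd, total = 0-1 = -1; b=10
v=2: not odd, total = (-1)-1 = -2; b=12
v=1: odd, total = (-2)-1 = -3; b=13
v=2: not odd, total = (-3)-1 = -4; b=15
v=11: odd, total = (-4)-11 = -15; b=16
total+b = (-15)+16 = 1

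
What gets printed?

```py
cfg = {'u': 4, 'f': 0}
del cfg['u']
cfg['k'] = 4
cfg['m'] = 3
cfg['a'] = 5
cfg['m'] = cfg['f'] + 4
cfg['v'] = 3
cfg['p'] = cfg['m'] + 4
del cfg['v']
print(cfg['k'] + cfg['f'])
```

4

del 'u' → {'f': 0}
cfg['k'] = 4 → {'f': 0, 'k': 4}
cfg['m'] = 3 → {'f': 0, 'k': 4, 'm': 3}
cfg['a'] = 5 → {'f': 0, 'k': 4, 'm': 3, 'a': 5}
cfg['m'] = cfg['f']+4 = 4 → {'f': 0, 'k': 4, 'm': 4, 'a': 5}
cfg['v'] = 3 → {'f': 0, 'k': 4, 'm': 4, 'a': 5, 'v': 3}
cfg['p'] = cfg['m']+4 = 8 → {'f': 0, 'k': 4, 'm': 4, 'a': 5, 'v': 3, 'p': 8}
del 'v' → {'f': 0, 'k': 4, 'm': 4, 'a': 5, 'p': 8}
cfg['k']+cfg['f'] = 4+0 = 4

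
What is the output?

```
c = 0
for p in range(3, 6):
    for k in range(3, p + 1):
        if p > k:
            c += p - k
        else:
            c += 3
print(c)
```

13

p=3,k=3: not 3>3, c = 0+3 = 3
p=4,k=3: 4>3, c = 3+1 = 4
p=4,k=4: not 4>4, c = 4+3 = 7
p=5,k=3: 5>3, c = 7+2 = 9
p=5,k=4: 5>4, c = 9+1 = 10
p=5,k=5: not 5>5, c = 10+3 = 13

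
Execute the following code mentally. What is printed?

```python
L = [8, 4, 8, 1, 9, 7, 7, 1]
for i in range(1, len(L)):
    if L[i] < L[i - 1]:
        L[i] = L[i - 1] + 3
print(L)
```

i=1: 4<8, L[1] = 8+3 = 11 → [8, 11, 8, 1, 9, 7, 7, 1]
i=2: 8<11, L[2] = 11+3 = 14 → [8, 11, 14, 1, 9, 7, 7, 1]
i=3: 1<14, L[3] = 14+3 = 17 → [8, 11, 14, 17, 9, 7, 7, 1]
i=4: 9<17, L[4] = 17+3 = 20 → [8, 11, 14, 17, 20, 7, 7, 1]
i=5: 7<20, L[5] = 20+3 = 23 → [8, 11, 14, 17, 20, 23, 7, 1]
i=6: 7<23, L[6] = 23+3 = 26 → [8, 11, 14, 17, 20, 23, 26, 1]
i=7: 1<26, L[7] = 26+3 = 29 → [8, 11, 14, 17, 20, 23, 26, 29]

[8, 11, 14, 17, 20, 23, 26, 29]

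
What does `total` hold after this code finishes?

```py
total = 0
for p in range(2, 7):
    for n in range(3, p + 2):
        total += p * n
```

315

p=2,n=3: total = 0+6 = 6
p=3,n=3: total = 6+9 = 15
p=3,n=4: total = 15+12 = 27
p=4,n=3: total = 27+12 = 39
p=4,n=4: total = 39+16 = 55
p=4,n=5: total = 55+20 = 75
p=5,n=3: total = 75+15 = 90
p=5,n=4: total = 90+20 = 110
p=5,n=5: total = 110+25 = 135
p=5,n=6: total = 135+30 = 165
p=6,n=3: total = 165+18 = 183
p=6,n=4: total = 183+24 = 207
p=6,n=5: total = 207+30 = 237
p=6,n=6: total = 237+36 = 273
p=6,n=7: total = 273+42 = 315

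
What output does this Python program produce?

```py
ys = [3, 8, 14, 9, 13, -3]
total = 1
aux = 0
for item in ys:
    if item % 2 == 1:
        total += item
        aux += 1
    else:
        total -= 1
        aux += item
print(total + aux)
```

47

item=3: odd, total = 1+3 = 4; aux=1
item=8: not odd, total = 4-1 = 3; aux=9
item=14: not odd, total = 3-1 = 2; aux=23
item=9: odd, total = 2+9 = 11; aux=24
item=13: odd, total = 11+13 = 24; aux=25
item=-3: odd, total = 24+(-3) = 21; aux=26
total+aux = 21+26 = 47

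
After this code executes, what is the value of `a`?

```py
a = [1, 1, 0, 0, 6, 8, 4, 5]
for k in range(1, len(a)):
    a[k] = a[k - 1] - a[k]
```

k=1: a[1] = 1-1 = 0 → [1, 0, 0, 0, 6, 8, 4, 5]
k=2: a[2] = 0-0 = 0 → [1, 0, 0, 0, 6, 8, 4, 5]
k=3: a[3] = 0-0 = 0 → [1, 0, 0, 0, 6, 8, 4, 5]
k=4: a[4] = 0-6 = -6 → [1, 0, 0, 0, -6, 8, 4, 5]
k=5: a[5] = (-6)-8 = -14 → [1, 0, 0, 0, -6, -14, 4, 5]
k=6: a[6] = (-14)-4 = -18 → [1, 0, 0, 0, -6, -14, -18, 5]
k=7: a[7] = (-18)-5 = -23 → [1, 0, 0, 0, -6, -14, -18, -23]

[1, 0, 0, 0, -6, -14, -18, -23]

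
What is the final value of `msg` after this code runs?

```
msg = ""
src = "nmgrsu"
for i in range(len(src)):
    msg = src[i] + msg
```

i=0: prepend 'n' → 'n'
i=1: prepend 'm' → 'mn'
i=2: prepend 'g' → 'gmn'
i=3: prepend 'r' → 'rgmn'
i=4: prepend 's' → 'srgmn'
i=5: prepend 'u' → 'usrgmn'

'usrgmn'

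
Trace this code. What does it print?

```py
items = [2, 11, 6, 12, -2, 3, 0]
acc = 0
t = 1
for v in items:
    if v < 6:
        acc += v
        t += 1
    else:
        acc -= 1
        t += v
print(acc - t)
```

-34

v=2: <6, acc = 0+2 = 2; t=2
v=11: not <6, acc = 2-1 = 1; t=13
v=6: not <6, acc = 1-1 = 0; t=19
v=12: not <6, acc = 0-1 = -1; t=31
v=-2: <6, acc = (-1)+(-2) = -3; t=32
v=3: <6, acc = (-3)+3 = 0; t=33
v=0: <6, acc = 0+0 = 0; t=34
acc-t = 0-34 = -34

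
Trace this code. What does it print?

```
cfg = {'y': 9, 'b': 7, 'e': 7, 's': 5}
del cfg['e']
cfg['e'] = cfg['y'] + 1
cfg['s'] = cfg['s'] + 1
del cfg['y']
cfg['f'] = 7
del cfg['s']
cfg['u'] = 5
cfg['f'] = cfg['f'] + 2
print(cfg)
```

{'b': 7, 'e': 10, 'f': 9, 'u': 5}

del 'e' → {'y': 9, 'b': 7, 's': 5}
cfg['e'] = cfg['y']+1 = 10 → {'y': 9, 'b': 7, 's': 5, 'e': 10}
cfg['s'] = cfg['s']+1 = 6 → {'y': 9, 'b': 7, 's': 6, 'e': 10}
del 'y' → {'b': 7, 's': 6, 'e': 10}
cfg['f'] = 7 → {'b': 7, 's': 6, 'e': 10, 'f': 7}
del 's' → {'b': 7, 'e': 10, 'f': 7}
cfg['u'] = 5 → {'b': 7, 'e': 10, 'f': 7, 'u': 5}
cfg['f'] = cfg['f']+2 = 9 → {'b': 7, 'e': 10, 'f': 9, 'u': 5}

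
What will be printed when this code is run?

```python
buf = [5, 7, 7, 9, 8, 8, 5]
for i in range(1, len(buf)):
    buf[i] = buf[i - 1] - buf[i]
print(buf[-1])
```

i=1: buf[1] = 5-7 = -2 → [5, -2, 7, 9, 8, 8, 5]
i=2: buf[2] = (-2)-7 = -9 → [5, -2, -9, 9, 8, 8, 5]
i=3: buf[3] = (-9)-9 = -18 → [5, -2, -9, -18, 8, 8, 5]
i=4: buf[4] = (-18)-8 = -26 → [5, -2, -9, -18, -26, 8, 5]
i=5: buf[5] = (-26)-8 = -34 → [5, -2, -9, -18, -26, -34, 5]
i=6: buf[6] = (-34)-5 = -39 → [5, -2, -9, -18, -26, -34, -39]

-39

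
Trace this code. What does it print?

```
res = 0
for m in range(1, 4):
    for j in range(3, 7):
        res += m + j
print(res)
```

78

m=1,j=3: res = 0+4 = 4
m=1,j=4: res = 4+5 = 9
m=1,j=5: res = 9+6 = 15
m=1,j=6: res = 15+7 = 22
m=2,j=3: res = 22+5 = 27
m=2,j=4: res = 27+6 = 33
m=2,j=5: res = 33+7 = 40
m=2,j=6: res = 40+8 = 48
m=3,j=3: res = 48+6 = 54
m=3,j=4: res = 54+7 = 61
m=3,j=5: res = 61+8 = 69
m=3,j=6: res = 69+9 = 78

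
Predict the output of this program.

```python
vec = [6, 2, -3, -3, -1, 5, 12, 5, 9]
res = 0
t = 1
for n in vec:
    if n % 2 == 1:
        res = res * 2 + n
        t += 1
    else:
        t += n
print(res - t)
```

-140

n=6: not odd; t=7
n=2: not odd; t=9
n=-3: odd, res = 0*2+(-3) = -3; t=10
n=-3: odd, res = (-3)*2+(-3) = -9; t=11
n=-1: odd, res = (-9)*2+(-1) = -19; t=12
n=5: odd, res = (-19)*2+5 = -33; t=13
n=12: not odd; t=25
n=5: odd, res = (-33)*2+5 = -61; t=26
n=9: odd, res = (-61)*2+9 = -113; t=27
res-t = (-113)-27 = -140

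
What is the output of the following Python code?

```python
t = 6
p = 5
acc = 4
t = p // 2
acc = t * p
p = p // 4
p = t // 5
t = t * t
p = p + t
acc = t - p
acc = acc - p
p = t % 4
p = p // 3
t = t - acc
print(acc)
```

-4

t = 5//2 = 2
acc = 2*5 = 10
p = 5//4 = 1
p = 2//5 = 0
t = 2*2 = 4
p = 0+4 = 4
acc = 4-4 = 0
acc = 0-4 = -4
p = 4%4 = 0
p = 0//3 = 0
t = 4-(-4) = 8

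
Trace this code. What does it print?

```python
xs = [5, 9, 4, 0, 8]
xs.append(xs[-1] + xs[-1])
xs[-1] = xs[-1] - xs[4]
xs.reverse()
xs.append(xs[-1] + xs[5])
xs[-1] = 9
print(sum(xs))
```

43

append xs[-1]+xs[-1] = 8+8 = 16 → [5, 9, 4, 0, 8, 16]
xs[-1] = xs[-1]-xs[4] = 16-8 = 8 → [5, 9, 4, 0, 8, 8]
reverse → [8, 8, 0, 4, 9, 5]
append xs[-1]+xs[5] = 5+5 = 10 → [8, 8, 0, 4, 9, 5, 10]
xs[-1] = 9 → [8, 8, 0, 4, 9, 5, 9]
sum = 43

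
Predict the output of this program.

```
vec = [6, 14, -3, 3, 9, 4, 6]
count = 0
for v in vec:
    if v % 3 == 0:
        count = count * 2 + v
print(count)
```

108

v=6: %3==0, count = 0*2+6 = 6
v=14: not %3==0
v=-3: %3==0, count = 6*2+(-3) = 9
v=3: %3==0, count = 9*2+3 = 21
v=9: %3==0, count = 21*2+9 = 51
v=4: not %3==0
v=6: %3==0, count = 51*2+6 = 108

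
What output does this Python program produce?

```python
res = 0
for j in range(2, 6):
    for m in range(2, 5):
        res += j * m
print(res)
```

j=2,m=2: res = 0+4 = 4
j=2,m=3: res = 4+6 = 10
j=2,m=4: res = 10+8 = 18
j=3,m=2: res = 18+6 = 24
j=3,m=3: res = 24+9 = 33
j=3,m=4: res = 33+12 = 45
j=4,m=2: res = 45+8 = 53
j=4,m=3: res = 53+12 = 65
j=4,m=4: res = 65+16 = 81
j=5,m=2: res = 81+10 = 91
j=5,m=3: res = 91+15 = 106
j=5,m=4: res = 106+20 = 126

126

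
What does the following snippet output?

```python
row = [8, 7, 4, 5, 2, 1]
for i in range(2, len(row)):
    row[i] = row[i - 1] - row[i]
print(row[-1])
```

i=2: row[2] = 7-4 = 3 → [8, 7, 3, 5, 2, 1]
i=3: row[3] = 3-5 = -2 → [8, 7, 3, -2, 2, 1]
i=4: row[4] = (-2)-2 = -4 → [8, 7, 3, -2, -4, 1]
i=5: row[5] = (-4)-1 = -5 → [8, 7, 3, -2, -4, -5]

-5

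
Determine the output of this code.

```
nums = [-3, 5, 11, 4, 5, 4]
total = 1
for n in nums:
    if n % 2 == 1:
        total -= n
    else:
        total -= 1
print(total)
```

-19

n=-3: odd, total = 1-(-3) = 4
n=5: odd, total = 4-5 = -1
n=11: odd, total = (-1)-11 = -12
n=4: not odd, total = (-12)-1 = -13
n=5: odd, total = (-13)-5 = -18
n=4: not odd, total = (-18)-1 = -19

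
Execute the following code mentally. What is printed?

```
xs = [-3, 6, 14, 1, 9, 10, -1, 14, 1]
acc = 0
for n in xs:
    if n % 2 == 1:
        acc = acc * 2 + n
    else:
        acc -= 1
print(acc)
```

-43

n=-3: odd, acc = 0*2+(-3) = -3
n=6: not odd, acc = (-3)-1 = -4
n=14: not odd, acc = (-4)-1 = -5
n=1: odd, acc = (-5)*2+1 = -9
n=9: odd, acc = (-9)*2+9 = -9
n=10: not odd, acc = (-9)-1 = -10
n=-1: odd, acc = (-10)*2+(-1) = -21
n=14: not odd, acc = (-21)-1 = -22
n=1: odd, acc = (-22)*2+1 = -43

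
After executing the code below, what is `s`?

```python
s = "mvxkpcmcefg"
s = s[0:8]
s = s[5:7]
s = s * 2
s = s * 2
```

'cmcmcmcm'

slice [0:8] → 'mvxkpcmc'
slice [5:7] → 'cm'
repeat ×2 → 'cmcm'
repeat ×2 → 'cmcmcmcm'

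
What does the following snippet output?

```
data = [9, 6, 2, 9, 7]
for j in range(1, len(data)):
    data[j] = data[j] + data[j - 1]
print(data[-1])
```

33

j=1: data[1] = 6+9 = 15 → [9, 15, 2, 9, 7]
j=2: data[2] = 2+15 = 17 → [9, 15, 17, 9, 7]
j=3: data[3] = 9+17 = 26 → [9, 15, 17, 26, 7]
j=4: data[4] = 7+26 = 33 → [9, 15, 17, 26, 33]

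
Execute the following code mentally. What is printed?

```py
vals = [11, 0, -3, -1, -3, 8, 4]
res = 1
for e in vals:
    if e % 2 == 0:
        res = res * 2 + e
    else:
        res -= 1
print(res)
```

8

e=11: not even, res = 1-1 = 0
e=0: even, res = 0*2+0 = 0
e=-3: not even, res = 0-1 = -1
e=-1: not even, res = (-1)-1 = -2
e=-3: not even, res = (-2)-1 = -3
e=8: even, res = (-3)*2+8 = 2
e=4: even, res = 2*2+4 = 8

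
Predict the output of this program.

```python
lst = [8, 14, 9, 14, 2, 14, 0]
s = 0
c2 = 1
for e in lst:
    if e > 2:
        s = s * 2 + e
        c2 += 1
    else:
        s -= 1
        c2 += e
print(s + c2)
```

e=8: >2, s = 0*2+8 = 8; c2=2
e=14: >2, s = 8*2+14 = 30; c2=3
e=9: >2, s = 30*2+9 = 69; c2=4
e=14: >2, s = 69*2+14 = 152; c2=5
e=2: not >2, s = 152-1 = 151; c2=7
e=14: >2, s = 151*2+14 = 316; c2=8
e=0: not >2, s = 316-1 = 315; c2=8
s+c2 = 315+8 = 323

323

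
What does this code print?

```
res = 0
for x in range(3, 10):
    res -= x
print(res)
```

-42

x=3: res = 0-3 = -3
x=4: res = (-3)-4 = -7
x=5: res = (-7)-5 = -12
x=6: res = (-12)-6 = -18
x=7: res = (-18)-7 = -25
x=8: res = (-25)-8 = -33
x=9: res = (-33)-9 = -42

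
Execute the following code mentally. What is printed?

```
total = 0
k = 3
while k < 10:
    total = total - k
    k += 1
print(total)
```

k=3: total = 0-3 = -3
k=4: total = (-3)-4 = -7
k=5: total = (-7)-5 = -12
k=6: total = (-12)-6 = -18
k=7: total = (-18)-7 = -25
k=8: total = (-25)-8 = -33
k=9: total = (-33)-9 = -42

-42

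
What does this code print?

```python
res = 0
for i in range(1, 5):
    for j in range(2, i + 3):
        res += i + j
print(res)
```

88

i=1,j=2: res = 0+3 = 3
i=1,j=3: res = 3+4 = 7
i=2,j=2: res = 7+4 = 11
i=2,j=3: res = 11+5 = 16
i=2,j=4: res = 16+6 = 22
i=3,j=2: res = 22+5 = 27
i=3,j=3: res = 27+6 = 33
i=3,j=4: res = 33+7 = 40
i=3,j=5: res = 40+8 = 48
i=4,j=2: res = 48+6 = 54
i=4,j=3: res = 54+7 = 61
i=4,j=4: res = 61+8 = 69
i=4,j=5: res = 69+9 = 78
i=4,j=6: res = 78+10 = 88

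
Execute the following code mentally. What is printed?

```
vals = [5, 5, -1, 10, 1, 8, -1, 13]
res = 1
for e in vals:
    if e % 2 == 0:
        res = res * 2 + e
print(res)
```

e=5: not even
e=5: not even
e=-1: not even
e=10: even, res = 1*2+10 = 12
e=1: not even
e=8: even, res = 12*2+8 = 32
e=-1: not even
e=13: not even

32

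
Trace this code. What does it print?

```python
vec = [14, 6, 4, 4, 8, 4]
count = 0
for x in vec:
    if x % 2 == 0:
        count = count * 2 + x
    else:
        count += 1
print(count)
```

612

x=14: even, count = 0*2+14 = 14
x=6: even, count = 14*2+6 = 34
x=4: even, count = 34*2+4 = 72
x=4: even, count = 72*2+4 = 148
x=8: even, count = 148*2+8 = 304
x=4: even, count = 304*2+4 = 612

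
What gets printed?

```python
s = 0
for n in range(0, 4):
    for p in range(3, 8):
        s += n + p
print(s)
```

130

n=0,p=3: s = 0+3 = 3
n=0,p=4: s = 3+4 = 7
n=0,p=5: s = 7+5 = 12
n=0,p=6: s = 12+6 = 18
n=0,p=7: s = 18+7 = 25
n=1,p=3: s = 25+4 = 29
n=1,p=4: s = 29+5 = 34
n=1,p=5: s = 34+6 = 40
n=1,p=6: s = 40+7 = 47
n=1,p=7: s = 47+8 = 55
n=2,p=3: s = 55+5 = 60
n=2,p=4: s = 60+6 = 66
n=2,p=5: s = 66+7 = 73
n=2,p=6: s = 73+8 = 81
n=2,p=7: s = 81+9 = 90
n=3,p=3: s = 90+6 = 96
n=3,p=4: s = 96+7 = 103
n=3,p=5: s = 103+8 = 111
n=3,p=6: s = 111+9 = 120
n=3,p=7: s = 120+10 = 130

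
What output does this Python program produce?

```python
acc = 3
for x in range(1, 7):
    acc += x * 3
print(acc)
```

x=1: acc = 3+1*3 = 6
x=2: acc = 6+2*3 = 12
x=3: acc = 12+3*3 = 21
x=4: acc = 21+4*3 = 33
x=5: acc = 33+5*3 = 48
x=6: acc = 48+6*3 = 66

66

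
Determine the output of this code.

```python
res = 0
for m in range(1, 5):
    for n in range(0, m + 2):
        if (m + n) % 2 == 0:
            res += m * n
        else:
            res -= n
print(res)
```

m=1,n=0: odd sum, res = 0-0 = 0
m=1,n=1: even sum, res = 0+1 = 1
m=1,n=2: odd sum, res = 1-2 = -1
m=2,n=0: even sum, res = (-1)+0 = -1
m=2,n=1: odd sum, res = (-1)-1 = -2
m=2,n=2: even sum, res = (-2)+4 = 2
m=2,n=3: odd sum, res = 2-3 = -1
m=3,n=0: odd sum, res = (-1)-0 = -1
m=3,n=1: even sum, res = (-1)+3 = 2
m=3,n=2: odd sum, res = 2-2 = 0
m=3,n=3: even sum, res = 0+9 = 9
m=3,n=4: odd sum, res = 9-4 = 5
m=4,n=0: even sum, res = 5+0 = 5
m=4,n=1: odd sum, res = 5-1 = 4
m=4,n=2: even sum, res = 4+8 = 12
m=4,n=3: odd sum, res = 12-3 = 9
m=4,n=4: even sum, res = 9+16 = 25
m=4,n=5: odd sum, res = 25-5 = 20

20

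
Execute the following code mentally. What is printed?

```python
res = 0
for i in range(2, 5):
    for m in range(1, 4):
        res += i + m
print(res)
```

i=2,m=1: res = 0+3 = 3
i=2,m=2: res = 3+4 = 7
i=2,m=3: res = 7+5 = 12
i=3,m=1: res = 12+4 = 16
i=3,m=2: res = 16+5 = 21
i=3,m=3: res = 21+6 = 27
i=4,m=1: res = 27+5 = 32
i=4,m=2: res = 32+6 = 38
i=4,m=3: res = 38+7 = 45

45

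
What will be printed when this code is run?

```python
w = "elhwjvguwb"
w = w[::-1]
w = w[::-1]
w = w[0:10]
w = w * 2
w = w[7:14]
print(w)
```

uwbelhw

reverse → 'bwugvjwhle'
reverse → 'elhwjvguwb'
slice [0:10] → 'elhwjvguwb'
repeat ×2 → 'elhwjvguwbelhwjvguwb'
slice [7:14] → 'uwbelhw'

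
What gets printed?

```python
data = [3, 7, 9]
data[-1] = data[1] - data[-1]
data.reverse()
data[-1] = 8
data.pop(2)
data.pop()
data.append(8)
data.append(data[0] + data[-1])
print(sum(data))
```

12

data[-1] = data[1]-data[-1] = 7-9 = -2 → [3, 7, -2]
reverse → [-2, 7, 3]
data[-1] = 8 → [-2, 7, 8]
pop(2) removes 8 → [-2, 7]
pop() removes 7 → [-2]
append 8 → [-2, 8]
append data[0]+data[-1] = (-2)+8 = 6 → [-2, 8, 6]
sum = 12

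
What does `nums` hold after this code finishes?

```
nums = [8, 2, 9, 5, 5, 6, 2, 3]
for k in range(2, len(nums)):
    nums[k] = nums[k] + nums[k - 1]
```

k=2: nums[2] = 9+2 = 11 → [8, 2, 11, 5, 5, 6, 2, 3]
k=3: nums[3] = 5+11 = 16 → [8, 2, 11, 16, 5, 6, 2, 3]
k=4: nums[4] = 5+16 = 21 → [8, 2, 11, 16, 21, 6, 2, 3]
k=5: nums[5] = 6+21 = 27 → [8, 2, 11, 16, 21, 27, 2, 3]
k=6: nums[6] = 2+27 = 29 → [8, 2, 11, 16, 21, 27, 29, 3]
k=7: nums[7] = 3+29 = 32 → [8, 2, 11, 16, 21, 27, 29, 32]

[8, 2, 11, 16, 21, 27, 29, 32]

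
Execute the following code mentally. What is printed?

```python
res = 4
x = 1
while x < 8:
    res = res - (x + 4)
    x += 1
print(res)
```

-52

x=1: res = 4-5 = -1
x=2: res = (-1)-6 = -7
x=3: res = (-7)-7 = -14
x=4: res = (-14)-8 = -22
x=5: res = (-22)-9 = -31
x=6: res = (-31)-10 = -41
x=7: res = (-41)-11 = -52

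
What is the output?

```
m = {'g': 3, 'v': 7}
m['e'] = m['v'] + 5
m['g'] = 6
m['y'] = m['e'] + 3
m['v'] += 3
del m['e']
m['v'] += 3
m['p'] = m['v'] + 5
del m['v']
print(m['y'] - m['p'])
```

m['e'] = m['v']+5 = 12 → {'g': 3, 'v': 7, 'e': 12}
m['g'] = 6 → {'g': 6, 'v': 7, 'e': 12}
m['y'] = m['e']+3 = 15 → {'g': 6, 'v': 7, 'e': 12, 'y': 15}
m['v'] = 7+3 = 10 → {'g': 6, 'v': 10, 'e': 12, 'y': 15}
del 'e' → {'g': 6, 'v': 10, 'y': 15}
m['v'] = 10+3 = 13 → {'g': 6, 'v': 13, 'y': 15}
m['p'] = m['v']+5 = 18 → {'g': 6, 'v': 13, 'y': 15, 'p': 18}
del 'v' → {'g': 6, 'y': 15, 'p': 18}
m['y']-m['p'] = 15-18 = -3

-3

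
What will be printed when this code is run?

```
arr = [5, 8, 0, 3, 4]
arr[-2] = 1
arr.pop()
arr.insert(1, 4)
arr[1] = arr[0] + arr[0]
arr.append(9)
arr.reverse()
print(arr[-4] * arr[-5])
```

0

arr[-2] = 1 → [5, 8, 0, 1, 4]
pop() removes 4 → [5, 8, 0, 1]
insert 4 at 1 → [5, 4, 8, 0, 1]
arr[1] = arr[0]+arr[0] = 5+5 = 10 → [5, 10, 8, 0, 1]
append 9 → [5, 10, 8, 0, 1, 9]
reverse → [9, 1, 0, 8, 10, 5]
arr[-4]*arr[-5] = 0*1 = 0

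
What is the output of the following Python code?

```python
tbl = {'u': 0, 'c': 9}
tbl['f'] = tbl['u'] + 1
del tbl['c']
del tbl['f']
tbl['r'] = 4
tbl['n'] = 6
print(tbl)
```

{'u': 0, 'r': 4, 'n': 6}

tbl['f'] = tbl['u']+1 = 1 → {'u': 0, 'c': 9, 'f': 1}
del 'c' → {'u': 0, 'f': 1}
del 'f' → {'u': 0}
tbl['r'] = 4 → {'u': 0, 'r': 4}
tbl['n'] = 6 → {'u': 0, 'r': 4, 'n': 6}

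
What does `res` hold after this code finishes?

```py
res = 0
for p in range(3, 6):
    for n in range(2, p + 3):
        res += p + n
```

p=3,n=2: res = 0+5 = 5
p=3,n=3: res = 5+6 = 11
p=3,n=4: res = 11+7 = 18
p=3,n=5: res = 18+8 = 26
p=4,n=2: res = 26+6 = 32
p=4,n=3: res = 32+7 = 39
p=4,n=4: res = 39+8 = 47
p=4,n=5: res = 47+9 = 56
p=4,n=6: res = 56+10 = 66
p=5,n=2: res = 66+7 = 73
p=5,n=3: res = 73+8 = 81
p=5,n=4: res = 81+9 = 90
p=5,n=5: res = 90+10 = 100
p=5,n=6: res = 100+11 = 111
p=5,n=7: res = 111+12 = 123

123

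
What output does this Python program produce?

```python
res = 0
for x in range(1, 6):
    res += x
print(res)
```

15

x=1: res = 0+1 = 1
x=2: res = 1+2 = 3
x=3: res = 3+3 = 6
x=4: res = 6+4 = 10
x=5: res = 10+5 = 15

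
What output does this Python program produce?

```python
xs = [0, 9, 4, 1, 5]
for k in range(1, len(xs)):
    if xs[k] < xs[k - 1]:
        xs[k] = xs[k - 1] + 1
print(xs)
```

[0, 9, 10, 11, 12]

k=1: 9>=0, unchanged → [0, 9, 4, 1, 5]
k=2: 4<9, xs[2] = 9+1 = 10 → [0, 9, 10, 1, 5]
k=3: 1<10, xs[3] = 10+1 = 11 → [0, 9, 10, 11, 5]
k=4: 5<11, xs[4] = 11+1 = 12 → [0, 9, 10, 11, 12]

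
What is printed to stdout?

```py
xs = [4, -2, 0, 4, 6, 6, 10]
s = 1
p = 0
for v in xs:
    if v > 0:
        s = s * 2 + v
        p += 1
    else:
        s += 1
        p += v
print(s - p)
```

v=4: >0, s = 1*2+4 = 6; p=1
v=-2: not >0, s = 6+1 = 7; p=-1
v=0: not >0, s = 7+1 = 8; p=-1
v=4: >0, s = 8*2+4 = 20; p=0
v=6: >0, s = 20*2+6 = 46; p=1
v=6: >0, s = 46*2+6 = 98; p=2
v=10: >0, s = 98*2+10 = 206; p=3
s-p = 206-3 = 203

203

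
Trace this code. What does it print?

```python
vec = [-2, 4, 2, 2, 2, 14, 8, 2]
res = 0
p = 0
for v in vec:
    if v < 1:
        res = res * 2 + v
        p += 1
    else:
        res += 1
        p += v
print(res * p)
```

175

v=-2: <1, res = 0*2+(-2) = -2; p=1
v=4: not <1, res = (-2)+1 = -1; p=5
v=2: not <1, res = (-1)+1 = 0; p=7
v=2: not <1, res = 0+1 = 1; p=9
v=2: not <1, res = 1+1 = 2; p=11
v=14: not <1, res = 2+1 = 3; p=25
v=8: not <1, res = 3+1 = 4; p=33
v=2: not <1, res = 4+1 = 5; p=35
res*p = 5*35 = 175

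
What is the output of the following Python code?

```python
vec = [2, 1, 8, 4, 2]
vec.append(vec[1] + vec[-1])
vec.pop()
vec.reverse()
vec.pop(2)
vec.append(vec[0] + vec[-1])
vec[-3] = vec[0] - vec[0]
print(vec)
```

append vec[1]+vec[-1] = 1+2 = 3 → [2, 1, 8, 4, 2, 3]
pop() removes 3 → [2, 1, 8, 4, 2]
reverse → [2, 4, 8, 1, 2]
pop(2) removes 8 → [2, 4, 1, 2]
append vec[0]+vec[-1] = 2+2 = 4 → [2, 4, 1, 2, 4]
vec[-3] = vec[0]-vec[0] = 2-2 = 0 → [2, 4, 0, 2, 4]

[2, 4, 0, 2, 4]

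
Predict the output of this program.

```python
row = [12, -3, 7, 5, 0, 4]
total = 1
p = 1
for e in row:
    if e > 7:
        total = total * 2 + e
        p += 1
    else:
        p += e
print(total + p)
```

29

e=12: >7, total = 1*2+12 = 14; p=2
e=-3: not >7; p=-1
e=7: not >7; p=6
e=5: not >7; p=11
e=0: not >7; p=11
e=4: not >7; p=15
total+p = 14+15 = 29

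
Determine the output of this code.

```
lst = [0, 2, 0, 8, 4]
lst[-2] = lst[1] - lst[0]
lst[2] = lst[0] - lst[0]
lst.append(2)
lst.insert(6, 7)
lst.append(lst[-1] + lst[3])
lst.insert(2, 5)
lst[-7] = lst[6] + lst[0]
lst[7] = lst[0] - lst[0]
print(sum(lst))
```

21

lst[-2] = lst[1]-lst[0] = 2-0 = 2 → [0, 2, 0, 2, 4]
lst[2] = lst[0]-lst[0] = 0-0 = 0 → [0, 2, 0, 2, 4]
append 2 → [0, 2, 0, 2, 4, 2]
insert 7 at 6 → [0, 2, 0, 2, 4, 2, 7]
append lst[-1]+lst[3] = 7+2 = 9 → [0, 2, 0, 2, 4, 2, 7, 9]
insert 5 at 2 → [0, 2, 5, 0, 2, 4, 2, 7, 9]
lst[-7] = lst[6]+lst[0] = 2+0 = 2 → [0, 2, 2, 0, 2, 4, 2, 7, 9]
lst[7] = lst[0]-lst[0] = 0-0 = 0 → [0, 2, 2, 0, 2, 4, 2, 0, 9]
sum = 21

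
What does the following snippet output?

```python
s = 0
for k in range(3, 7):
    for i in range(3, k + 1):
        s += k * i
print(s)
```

k=3,i=3: s = 0+9 = 9
k=4,i=3: s = 9+12 = 21
k=4,i=4: s = 21+16 = 37
k=5,i=3: s = 37+15 = 52
k=5,i=4: s = 52+20 = 72
k=5,i=5: s = 72+25 = 97
k=6,i=3: s = 97+18 = 115
k=6,i=4: s = 115+24 = 139
k=6,i=5: s = 139+30 = 169
k=6,i=6: s = 169+36 = 205

205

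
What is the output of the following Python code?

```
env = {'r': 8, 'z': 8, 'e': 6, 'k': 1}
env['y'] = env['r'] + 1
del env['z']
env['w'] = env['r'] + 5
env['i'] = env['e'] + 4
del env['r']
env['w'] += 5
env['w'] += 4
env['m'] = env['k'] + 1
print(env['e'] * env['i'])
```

env['y'] = env['r']+1 = 9 → {'r': 8, 'z': 8, 'e': 6, 'k': 1, 'y': 9}
del 'z' → {'r': 8, 'e': 6, 'k': 1, 'y': 9}
env['w'] = env['r']+5 = 13 → {'r': 8, 'e': 6, 'k': 1, 'y': 9, 'w': 13}
env['i'] = env['e']+4 = 10 → {'r': 8, 'e': 6, 'k': 1, 'y': 9, 'w': 13, 'i': 10}
del 'r' → {'e': 6, 'k': 1, 'y': 9, 'w': 13, 'i': 10}
env['w'] = 13+5 = 18 → {'e': 6, 'k': 1, 'y': 9, 'w': 18, 'i': 10}
env['w'] = 18+4 = 22 → {'e': 6, 'k': 1, 'y': 9, 'w': 22, 'i': 10}
env['m'] = env['k']+1 = 2 → {'e': 6, 'k': 1, 'y': 9, 'w': 22, 'i': 10, 'm': 2}
env['e']*env['i'] = 6*10 = 60

60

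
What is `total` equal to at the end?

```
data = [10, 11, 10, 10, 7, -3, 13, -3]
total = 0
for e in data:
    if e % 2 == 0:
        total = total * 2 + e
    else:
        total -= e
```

12

e=10: even, total = 0*2+10 = 10
e=11: not even, total = 10-11 = -1
e=10: even, total = (-1)*2+10 = 8
e=10: even, total = 8*2+10 = 26
e=7: not even, total = 26-7 = 19
e=-3: not even, total = 19-(-3) = 22
e=13: not even, total = 22-13 = 9
e=-3: not even, total = 9-(-3) = 12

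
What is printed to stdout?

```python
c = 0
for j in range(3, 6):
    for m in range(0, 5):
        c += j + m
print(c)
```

j=3,m=0: c = 0+3 = 3
j=3,m=1: c = 3+4 = 7
j=3,m=2: c = 7+5 = 12
j=3,m=3: c = 12+6 = 18
j=3,m=4: c = 18+7 = 25
j=4,m=0: c = 25+4 = 29
j=4,m=1: c = 29+5 = 34
j=4,m=2: c = 34+6 = 40
j=4,m=3: c = 40+7 = 47
j=4,m=4: c = 47+8 = 55
j=5,m=0: c = 55+5 = 60
j=5,m=1: c = 60+6 = 66
j=5,m=2: c = 66+7 = 73
j=5,m=3: c = 73+8 = 81
j=5,m=4: c = 81+9 = 90

90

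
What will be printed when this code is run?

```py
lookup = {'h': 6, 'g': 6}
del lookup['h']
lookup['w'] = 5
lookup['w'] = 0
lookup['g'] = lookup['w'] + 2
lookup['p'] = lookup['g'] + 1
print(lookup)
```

{'g': 2, 'w': 0, 'p': 3}

del 'h' → {'g': 6}
lookup['w'] = 5 → {'g': 6, 'w': 5}
lookup['w'] = 0 → {'g': 6, 'w': 0}
lookup['g'] = lookup['w']+2 = 2 → {'g': 2, 'w': 0}
lookup['p'] = lookup['g']+1 = 3 → {'g': 2, 'w': 0, 'p': 3}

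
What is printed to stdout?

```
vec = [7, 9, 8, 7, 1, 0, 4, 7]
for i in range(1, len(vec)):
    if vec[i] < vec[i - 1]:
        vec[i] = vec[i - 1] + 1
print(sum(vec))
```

91

i=1: 9>=7, unchanged → [7, 9, 8, 7, 1, 0, 4, 7]
i=2: 8<9, vec[2] = 9+1 = 10 → [7, 9, 10, 7, 1, 0, 4, 7]
i=3: 7<10, vec[3] = 10+1 = 11 → [7, 9, 10, 11, 1, 0, 4, 7]
i=4: 1<11, vec[4] = 11+1 = 12 → [7, 9, 10, 11, 12, 0, 4, 7]
i=5: 0<12, vec[5] = 12+1 = 13 → [7, 9, 10, 11, 12, 13, 4, 7]
i=6: 4<13, vec[6] = 13+1 = 14 → [7, 9, 10, 11, 12, 13, 14, 7]
i=7: 7<14, vec[7] = 14+1 = 15 → [7, 9, 10, 11, 12, 13, 14, 15]
sum = 91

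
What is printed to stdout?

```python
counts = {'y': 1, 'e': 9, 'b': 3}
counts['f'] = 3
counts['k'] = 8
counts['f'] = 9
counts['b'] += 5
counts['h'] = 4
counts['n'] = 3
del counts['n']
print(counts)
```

{'y': 1, 'e': 9, 'b': 8, 'f': 9, 'k': 8, 'h': 4}

counts['f'] = 3 → {'y': 1, 'e': 9, 'b': 3, 'f': 3}
counts['k'] = 8 → {'y': 1, 'e': 9, 'b': 3, 'f': 3, 'k': 8}
counts['f'] = 9 → {'y': 1, 'e': 9, 'b': 3, 'f': 9, 'k': 8}
counts['b'] = 3+5 = 8 → {'y': 1, 'e': 9, 'b': 8, 'f': 9, 'k': 8}
counts['h'] = 4 → {'y': 1, 'e': 9, 'b': 8, 'f': 9, 'k': 8, 'h': 4}
counts['n'] = 3 → {'y': 1, 'e': 9, 'b': 8, 'f': 9, 'k': 8, 'h': 4, 'n': 3}
del 'n' → {'y': 1, 'e': 9, 'b': 8, 'f': 9, 'k': 8, 'h': 4}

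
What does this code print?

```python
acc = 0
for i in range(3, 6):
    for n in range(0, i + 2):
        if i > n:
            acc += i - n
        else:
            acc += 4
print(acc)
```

i=3,n=0: 3>0, acc = 0+3 = 3
i=3,n=1: 3>1, acc = 3+2 = 5
i=3,n=2: 3>2, acc = 5+1 = 6
i=3,n=3: not 3>3, acc = 6+4 = 10
i=3,n=4: not 3>4, acc = 10+4 = 14
i=4,n=0: 4>0, acc = 14+4 = 18
i=4,n=1: 4>1, acc = 18+3 = 21
i=4,n=2: 4>2, acc = 21+2 = 23
i=4,n=3: 4>3, acc = 23+1 = 24
i=4,n=4: not 4>4, acc = 24+4 = 28
i=4,n=5: not 4>5, acc = 28+4 = 32
i=5,n=0: 5>0, acc = 32+5 = 37
i=5,n=1: 5>1, acc = 37+4 = 41
i=5,n=2: 5>2, acc = 41+3 = 44
i=5,n=3: 5>3, acc = 44+2 = 46
i=5,n=4: 5>4, acc = 46+1 = 47
i=5,n=5: not 5>5, acc = 47+4 = 51
i=5,n=6: not 5>6, acc = 51+4 = 55

55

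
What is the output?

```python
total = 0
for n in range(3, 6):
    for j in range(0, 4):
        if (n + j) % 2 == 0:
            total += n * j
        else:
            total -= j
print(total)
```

n=3,j=0: odd sum, total = 0-0 = 0
n=3,j=1: even sum, total = 0+3 = 3
n=3,j=2: odd sum, total = 3-2 = 1
n=3,j=3: even sum, total = 1+9 = 10
n=4,j=0: even sum, total = 10+0 = 10
n=4,j=1: odd sum, total = 10-1 = 9
n=4,j=2: even sum, total = 9+8 = 17
n=4,j=3: odd sum, total = 17-3 = 14
n=5,j=0: odd sum, total = 14-0 = 14
n=5,j=1: even sum, total = 14+5 = 19
n=5,j=2: odd sum, total = 19-2 = 17
n=5,j=3: even sum, total = 17+15 = 32

32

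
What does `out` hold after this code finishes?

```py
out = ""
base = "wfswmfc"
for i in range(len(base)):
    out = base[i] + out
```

i=0: prepend 'w' → 'w'
i=1: prepend 'f' → 'fw'
i=2: prepend 's' → 'sfw'
i=3: prepend 'w' → 'wsfw'
i=4: prepend 'm' → 'mwsfw'
i=5: prepend 'f' → 'fmwsfw'
i=6: prepend 'c' → 'cfmwsfw'

'cfmwsfw'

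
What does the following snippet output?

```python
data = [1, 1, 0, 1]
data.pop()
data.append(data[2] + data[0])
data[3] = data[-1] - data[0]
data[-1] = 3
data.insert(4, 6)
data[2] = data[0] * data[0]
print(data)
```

pop() removes 1 → [1, 1, 0]
append data[2]+data[0] = 0+1 = 1 → [1, 1, 0, 1]
data[3] = data[-1]-data[0] = 1-1 = 0 → [1, 1, 0, 0]
data[-1] = 3 → [1, 1, 0, 3]
insert 6 at 4 → [1, 1, 0, 3, 6]
data[2] = data[0]*data[0] = 1*1 = 1 → [1, 1, 1, 3, 6]

[1, 1, 1, 3, 6]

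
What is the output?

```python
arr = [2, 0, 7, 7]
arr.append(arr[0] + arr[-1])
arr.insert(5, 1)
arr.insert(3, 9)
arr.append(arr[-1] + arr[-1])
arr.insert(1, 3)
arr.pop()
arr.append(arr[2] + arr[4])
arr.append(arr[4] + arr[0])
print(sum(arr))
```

append arr[0]+arr[-1] = 2+7 = 9 → [2, 0, 7, 7, 9]
insert 1 at 5 → [2, 0, 7, 7, 9, 1]
insert 9 at 3 → [2, 0, 7, 9, 7, 9, 1]
append arr[-1]+arr[-1] = 1+1 = 2 → [2, 0, 7, 9, 7, 9, 1, 2]
insert 3 at 1 → [2, 3, 0, 7, 9, 7, 9, 1, 2]
pop() removes 2 → [2, 3, 0, 7, 9, 7, 9, 1]
append arr[2]+arr[4] = 0+9 = 9 → [2, 3, 0, 7, 9, 7, 9, 1, 9]
append arr[4]+arr[0] = 9+2 = 11 → [2, 3, 0, 7, 9, 7, 9, 1, 9, 11]
sum = 58

58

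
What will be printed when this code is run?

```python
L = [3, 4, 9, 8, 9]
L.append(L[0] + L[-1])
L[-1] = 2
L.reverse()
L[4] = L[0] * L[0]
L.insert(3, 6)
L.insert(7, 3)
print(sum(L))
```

append L[0]+L[-1] = 3+9 = 12 → [3, 4, 9, 8, 9, 12]
L[-1] = 2 → [3, 4, 9, 8, 9, 2]
reverse → [2, 9, 8, 9, 4, 3]
L[4] = L[0]*L[0] = 2*2 = 4 → [2, 9, 8, 9, 4, 3]
insert 6 at 3 → [2, 9, 8, 6, 9, 4, 3]
insert 3 at 7 → [2, 9, 8, 6, 9, 4, 3, 3]
sum = 44

44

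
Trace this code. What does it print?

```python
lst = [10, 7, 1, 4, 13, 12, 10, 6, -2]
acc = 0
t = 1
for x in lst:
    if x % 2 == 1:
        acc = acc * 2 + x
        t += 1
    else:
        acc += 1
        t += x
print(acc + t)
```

101

x=10: not odd, acc = 0+1 = 1; t=11
x=7: odd, acc = 1*2+7 = 9; t=12
x=1: odd, acc = 9*2+1 = 19; t=13
x=4: not odd, acc = 19+1 = 20; t=17
x=13: odd, acc = 20*2+13 = 53; t=18
x=12: not odd, acc = 53+1 = 54; t=30
x=10: not odd, acc = 54+1 = 55; t=40
x=6: not odd, acc = 55+1 = 56; t=46
x=-2: not odd, acc = 56+1 = 57; t=44
acc+t = 57+44 = 101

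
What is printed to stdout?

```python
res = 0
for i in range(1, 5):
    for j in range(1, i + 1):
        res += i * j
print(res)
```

i=1,j=1: res = 0+1 = 1
i=2,j=1: res = 1+2 = 3
i=2,j=2: res = 3+4 = 7
i=3,j=1: res = 7+3 = 10
i=3,j=2: res = 10+6 = 16
i=3,j=3: res = 16+9 = 25
i=4,j=1: res = 25+4 = 29
i=4,j=2: res = 29+8 = 37
i=4,j=3: res = 37+12 = 49
i=4,j=4: res = 49+16 = 65

65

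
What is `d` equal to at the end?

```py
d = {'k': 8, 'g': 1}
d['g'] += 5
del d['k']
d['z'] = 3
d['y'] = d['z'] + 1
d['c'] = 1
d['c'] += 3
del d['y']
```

d['g'] = 1+5 = 6 → {'k': 8, 'g': 6}
del 'k' → {'g': 6}
d['z'] = 3 → {'g': 6, 'z': 3}
d['y'] = d['z']+1 = 4 → {'g': 6, 'z': 3, 'y': 4}
d['c'] = 1 → {'g': 6, 'z': 3, 'y': 4, 'c': 1}
d['c'] = 1+3 = 4 → {'g': 6, 'z': 3, 'y': 4, 'c': 4}
del 'y' → {'g': 6, 'z': 3, 'c': 4}

{'g': 6, 'z': 3, 'c': 4}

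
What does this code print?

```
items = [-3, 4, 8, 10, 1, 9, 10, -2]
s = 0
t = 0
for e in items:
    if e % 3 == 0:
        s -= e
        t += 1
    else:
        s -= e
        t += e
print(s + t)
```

e=-3: %3==0, s = 0-(-3) = 3; t=1
e=4: not %3==0, s = 3-4 = -1; t=5
e=8: not %3==0, s = (-1)-8 = -9; t=13
e=10: not %3==0, s = (-9)-10 = -19; t=23
e=1: not %3==0, s = (-19)-1 = -20; t=24
e=9: %3==0, s = (-20)-9 = -29; t=25
e=10: not %3==0, s = (-29)-10 = -39; t=35
e=-2: not %3==0, s = (-39)-(-2) = -37; t=33
s+t = (-37)+33 = -4

-4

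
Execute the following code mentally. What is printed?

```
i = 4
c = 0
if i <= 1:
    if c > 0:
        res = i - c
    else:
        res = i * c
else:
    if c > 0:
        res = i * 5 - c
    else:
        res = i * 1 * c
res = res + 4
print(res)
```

4

i=4, c=0
i <= 1 is False; c > 0 is False
→ res = i * 1 * c = 0
res = 0+4 = 4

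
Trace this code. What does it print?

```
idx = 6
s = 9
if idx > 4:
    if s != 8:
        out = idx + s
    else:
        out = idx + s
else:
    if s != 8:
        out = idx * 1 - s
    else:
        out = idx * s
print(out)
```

idx=6, s=9
idx > 4 is True; s != 8 is True
→ out = idx + s = 15

15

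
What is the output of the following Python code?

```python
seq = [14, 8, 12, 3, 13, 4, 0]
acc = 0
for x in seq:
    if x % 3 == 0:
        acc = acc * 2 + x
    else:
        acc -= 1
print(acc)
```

x=14: not %3==0, acc = 0-1 = -1
x=8: not %3==0, acc = (-1)-1 = -2
x=12: %3==0, acc = (-2)*2+12 = 8
x=3: %3==0, acc = 8*2+3 = 19
x=13: not %3==0, acc = 19-1 = 18
x=4: not %3==0, acc = 18-1 = 17
x=0: %3==0, acc = 17*2+0 = 34

34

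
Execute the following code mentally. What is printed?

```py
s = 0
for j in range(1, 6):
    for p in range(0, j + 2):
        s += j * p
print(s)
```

210

j=1,p=0: s = 0+0 = 0
j=1,p=1: s = 0+1 = 1
j=1,p=2: s = 1+2 = 3
j=2,p=0: s = 3+0 = 3
j=2,p=1: s = 3+2 = 5
j=2,p=2: s = 5+4 = 9
j=2,p=3: s = 9+6 = 15
j=3,p=0: s = 15+0 = 15
j=3,p=1: s = 15+3 = 18
j=3,p=2: s = 18+6 = 24
j=3,p=3: s = 24+9 = 33
j=3,p=4: s = 33+12 = 45
j=4,p=0: s = 45+0 = 45
j=4,p=1: s = 45+4 = 49
j=4,p=2: s = 49+8 = 57
j=4,p=3: s = 57+12 = 69
j=4,p=4: s = 69+16 = 85
j=4,p=5: s = 85+20 = 105
j=5,p=0: s = 105+0 = 105
j=5,p=1: s = 105+5 = 110
j=5,p=2: s = 110+10 = 120
j=5,p=3: s = 120+15 = 135
j=5,p=4: s = 135+20 = 155
j=5,p=5: s = 155+25 = 180
j=5,p=6: s = 180+30 = 210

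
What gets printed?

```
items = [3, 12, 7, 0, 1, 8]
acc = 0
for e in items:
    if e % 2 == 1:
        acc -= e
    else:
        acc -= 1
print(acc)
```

-14

e=3: odd, acc = 0-3 = -3
e=12: not odd, acc = (-3)-1 = -4
e=7: odd, acc = (-4)-7 = -11
e=0: not odd, acc = (-11)-1 = -12
e=1: odd, acc = (-12)-1 = -13
e=8: not odd, acc = (-13)-1 = -14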